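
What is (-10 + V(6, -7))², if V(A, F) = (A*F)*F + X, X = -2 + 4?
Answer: 81796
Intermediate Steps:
X = 2
V(A, F) = 2 + A*F² (V(A, F) = (A*F)*F + 2 = A*F² + 2 = 2 + A*F²)
(-10 + V(6, -7))² = (-10 + (2 + 6*(-7)²))² = (-10 + (2 + 6*49))² = (-10 + (2 + 294))² = (-10 + 296)² = 286² = 81796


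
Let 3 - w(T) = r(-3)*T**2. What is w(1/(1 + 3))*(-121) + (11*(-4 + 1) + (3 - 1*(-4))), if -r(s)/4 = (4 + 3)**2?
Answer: -7485/4 ≈ -1871.3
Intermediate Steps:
r(s) = -196 (r(s) = -4*(4 + 3)**2 = -4*7**2 = -4*49 = -196)
w(T) = 3 + 196*T**2 (w(T) = 3 - (-196)*T**2 = 3 + 196*T**2)
w(1/(1 + 3))*(-121) + (11*(-4 + 1) + (3 - 1*(-4))) = (3 + 196*(1/(1 + 3))**2)*(-121) + (11*(-4 + 1) + (3 - 1*(-4))) = (3 + 196*(1/4)**2)*(-121) + (11*(-3) + (3 + 4)) = (3 + 196*(1/4)**2)*(-121) + (-33 + 7) = (3 + 196*(1/16))*(-121) - 26 = (3 + 49/4)*(-121) - 26 = (61/4)*(-121) - 26 = -7381/4 - 26 = -7485/4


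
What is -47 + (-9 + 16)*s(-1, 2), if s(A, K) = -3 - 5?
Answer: -103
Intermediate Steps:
s(A, K) = -8
-47 + (-9 + 16)*s(-1, 2) = -47 + (-9 + 16)*(-8) = -47 + 7*(-8) = -47 - 56 = -103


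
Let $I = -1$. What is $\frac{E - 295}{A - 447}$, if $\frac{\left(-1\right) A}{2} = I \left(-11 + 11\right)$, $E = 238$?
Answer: $\frac{19}{149} \approx 0.12752$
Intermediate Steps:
$A = 0$ ($A = - 2 \left(- (-11 + 11)\right) = - 2 \left(\left(-1\right) 0\right) = \left(-2\right) 0 = 0$)
$\frac{E - 295}{A - 447} = \frac{238 - 295}{0 - 447} = - \frac{57}{0 - 447} = - \frac{57}{-447} = \left(-57\right) \left(- \frac{1}{447}\right) = \frac{19}{149}$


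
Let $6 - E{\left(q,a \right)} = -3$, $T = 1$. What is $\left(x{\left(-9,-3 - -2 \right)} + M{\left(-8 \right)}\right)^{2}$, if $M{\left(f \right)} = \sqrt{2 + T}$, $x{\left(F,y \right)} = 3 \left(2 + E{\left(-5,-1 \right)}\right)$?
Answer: $\left(33 + \sqrt{3}\right)^{2} \approx 1206.3$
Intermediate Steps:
$E{\left(q,a \right)} = 9$ ($E{\left(q,a \right)} = 6 - -3 = 6 + 3 = 9$)
$x{\left(F,y \right)} = 33$ ($x{\left(F,y \right)} = 3 \left(2 + 9\right) = 3 \cdot 11 = 33$)
$M{\left(f \right)} = \sqrt{3}$ ($M{\left(f \right)} = \sqrt{2 + 1} = \sqrt{3}$)
$\left(x{\left(-9,-3 - -2 \right)} + M{\left(-8 \right)}\right)^{2} = \left(33 + \sqrt{3}\right)^{2}$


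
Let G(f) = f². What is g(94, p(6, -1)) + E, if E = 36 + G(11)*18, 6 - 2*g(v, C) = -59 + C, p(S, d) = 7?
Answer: 2243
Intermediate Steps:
g(v, C) = 65/2 - C/2 (g(v, C) = 3 - (-59 + C)/2 = 3 + (59/2 - C/2) = 65/2 - C/2)
E = 2214 (E = 36 + 11²*18 = 36 + 121*18 = 36 + 2178 = 2214)
g(94, p(6, -1)) + E = (65/2 - ½*7) + 2214 = (65/2 - 7/2) + 2214 = 29 + 2214 = 2243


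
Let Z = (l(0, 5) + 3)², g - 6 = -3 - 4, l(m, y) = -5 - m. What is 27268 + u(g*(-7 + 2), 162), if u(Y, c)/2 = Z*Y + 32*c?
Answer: 37676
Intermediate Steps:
g = -1 (g = 6 + (-3 - 4) = 6 - 7 = -1)
Z = 4 (Z = ((-5 - 1*0) + 3)² = ((-5 + 0) + 3)² = (-5 + 3)² = (-2)² = 4)
u(Y, c) = 8*Y + 64*c (u(Y, c) = 2*(4*Y + 32*c) = 8*Y + 64*c)
27268 + u(g*(-7 + 2), 162) = 27268 + (8*(-(-7 + 2)) + 64*162) = 27268 + (8*(-1*(-5)) + 10368) = 27268 + (8*5 + 10368) = 27268 + (40 + 10368) = 27268 + 10408 = 37676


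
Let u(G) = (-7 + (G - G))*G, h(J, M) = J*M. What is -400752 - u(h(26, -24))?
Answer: -405120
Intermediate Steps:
u(G) = -7*G (u(G) = (-7 + 0)*G = -7*G)
-400752 - u(h(26, -24)) = -400752 - (-7)*26*(-24) = -400752 - (-7)*(-624) = -400752 - 1*4368 = -400752 - 4368 = -405120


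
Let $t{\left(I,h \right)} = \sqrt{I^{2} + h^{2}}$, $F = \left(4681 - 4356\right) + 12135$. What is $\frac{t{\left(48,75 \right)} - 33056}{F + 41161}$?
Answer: $- \frac{33056}{53621} + \frac{3 \sqrt{881}}{53621} \approx -0.61481$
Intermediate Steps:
$F = 12460$ ($F = 325 + 12135 = 12460$)
$\frac{t{\left(48,75 \right)} - 33056}{F + 41161} = \frac{\sqrt{48^{2} + 75^{2}} - 33056}{12460 + 41161} = \frac{\sqrt{2304 + 5625} - 33056}{53621} = \left(\sqrt{7929} - 33056\right) \frac{1}{53621} = \left(3 \sqrt{881} - 33056\right) \frac{1}{53621} = \left(-33056 + 3 \sqrt{881}\right) \frac{1}{53621} = - \frac{33056}{53621} + \frac{3 \sqrt{881}}{53621}$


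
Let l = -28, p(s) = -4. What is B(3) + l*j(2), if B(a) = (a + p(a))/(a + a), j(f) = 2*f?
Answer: -673/6 ≈ -112.17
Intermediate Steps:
B(a) = (-4 + a)/(2*a) (B(a) = (a - 4)/(a + a) = (-4 + a)/((2*a)) = (-4 + a)*(1/(2*a)) = (-4 + a)/(2*a))
B(3) + l*j(2) = (1/2)*(-4 + 3)/3 - 56*2 = (1/2)*(1/3)*(-1) - 28*4 = -1/6 - 112 = -673/6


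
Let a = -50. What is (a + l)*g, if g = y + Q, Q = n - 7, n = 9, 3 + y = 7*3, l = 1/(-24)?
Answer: -6005/6 ≈ -1000.8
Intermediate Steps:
l = -1/24 (l = 1*(-1/24) = -1/24 ≈ -0.041667)
y = 18 (y = -3 + 7*3 = -3 + 21 = 18)
Q = 2 (Q = 9 - 7 = 2)
g = 20 (g = 18 + 2 = 20)
(a + l)*g = (-50 - 1/24)*20 = -1201/24*20 = -6005/6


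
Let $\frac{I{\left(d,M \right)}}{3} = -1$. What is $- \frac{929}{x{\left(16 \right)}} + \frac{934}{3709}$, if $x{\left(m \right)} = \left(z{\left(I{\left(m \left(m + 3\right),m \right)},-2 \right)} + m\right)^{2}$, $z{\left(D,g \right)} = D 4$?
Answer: $- \frac{3430717}{59344} \approx -57.811$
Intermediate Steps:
$I{\left(d,M \right)} = -3$ ($I{\left(d,M \right)} = 3 \left(-1\right) = -3$)
$z{\left(D,g \right)} = 4 D$
$x{\left(m \right)} = \left(-12 + m\right)^{2}$ ($x{\left(m \right)} = \left(4 \left(-3\right) + m\right)^{2} = \left(-12 + m\right)^{2}$)
$- \frac{929}{x{\left(16 \right)}} + \frac{934}{3709} = - \frac{929}{\left(-12 + 16\right)^{2}} + \frac{934}{3709} = - \frac{929}{4^{2}} + 934 \cdot \frac{1}{3709} = - \frac{929}{16} + \frac{934}{3709} = - \frac{3430717}{59344}$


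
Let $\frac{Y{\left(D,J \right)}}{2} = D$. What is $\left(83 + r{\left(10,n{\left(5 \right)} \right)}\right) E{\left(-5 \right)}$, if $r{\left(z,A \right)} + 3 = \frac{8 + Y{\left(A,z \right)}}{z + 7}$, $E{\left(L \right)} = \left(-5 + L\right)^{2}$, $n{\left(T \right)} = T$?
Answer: $\frac{137800}{17} \approx 8105.9$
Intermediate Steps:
$Y{\left(D,J \right)} = 2 D$
$r{\left(z,A \right)} = -3 + \frac{8 + 2 A}{7 + z}$ ($r{\left(z,A \right)} = -3 + \frac{8 + 2 A}{z + 7} = -3 + \frac{8 + 2 A}{7 + z}$)
$\left(83 + r{\left(10,n{\left(5 \right)} \right)}\right) E{\left(-5 \right)} = \left(83 + \frac{-13 - 30 + 2 \cdot 5}{7 + 10}\right) \left(-5 - 5\right)^{2} = \left(83 + \frac{-13 - 30 + 10}{17}\right) \left(-10\right)^{2} = \left(83 + \frac{1}{17} \left(-33\right)\right) 100 = \left(83 - \frac{33}{17}\right) 100 = \frac{1378}{17} \cdot 100 = \frac{137800}{17}$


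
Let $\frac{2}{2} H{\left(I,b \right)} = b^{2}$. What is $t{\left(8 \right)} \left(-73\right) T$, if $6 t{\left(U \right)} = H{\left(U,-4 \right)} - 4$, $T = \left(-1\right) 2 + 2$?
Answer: $0$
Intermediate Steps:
$H{\left(I,b \right)} = b^{2}$
$T = 0$ ($T = -2 + 2 = 0$)
$t{\left(U \right)} = 2$ ($t{\left(U \right)} = \frac{\left(-4\right)^{2} - 4}{6} = \frac{16 - 4}{6} = \frac{1}{6} \cdot 12 = 2$)
$t{\left(8 \right)} \left(-73\right) T = 2 \left(-73\right) 0 = \left(-146\right) 0 = 0$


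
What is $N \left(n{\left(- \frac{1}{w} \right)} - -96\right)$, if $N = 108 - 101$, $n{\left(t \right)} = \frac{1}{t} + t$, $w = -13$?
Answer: $\frac{9926}{13} \approx 763.54$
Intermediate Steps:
$n{\left(t \right)} = t + \frac{1}{t}$
$N = 7$
$N \left(n{\left(- \frac{1}{w} \right)} - -96\right) = 7 \left(\left(- \frac{1}{-13} + \frac{1}{\left(-1\right) \frac{1}{-13}}\right) - -96\right) = 7 \left(\left(\left(-1\right) \left(- \frac{1}{13}\right) + \frac{1}{\left(-1\right) \left(- \frac{1}{13}\right)}\right) + 96\right) = 7 \left(\left(\frac{1}{13} + \frac{1}{\frac{1}{13}}\right) + 96\right) = 7 \left(\left(\frac{1}{13} + 13\right) + 96\right) = 7 \left(\frac{170}{13} + 96\right) = 7 \cdot \frac{1418}{13} = \frac{9926}{13}$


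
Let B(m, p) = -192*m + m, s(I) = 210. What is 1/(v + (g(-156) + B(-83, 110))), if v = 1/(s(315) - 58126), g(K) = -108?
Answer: 57916/911887419 ≈ 6.3512e-5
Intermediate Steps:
B(m, p) = -191*m
v = -1/57916 (v = 1/(210 - 58126) = 1/(-57916) = -1/57916 ≈ -1.7266e-5)
1/(v + (g(-156) + B(-83, 110))) = 1/(-1/57916 + (-108 - 191*(-83))) = 1/(-1/57916 + (-108 + 15853)) = 1/(-1/57916 + 15745) = 1/(911887419/57916) = 57916/911887419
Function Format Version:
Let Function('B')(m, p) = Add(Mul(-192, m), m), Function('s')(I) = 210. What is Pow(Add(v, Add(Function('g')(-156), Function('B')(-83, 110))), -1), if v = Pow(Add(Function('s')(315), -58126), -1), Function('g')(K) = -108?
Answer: Rational(57916, 911887419) ≈ 6.3512e-5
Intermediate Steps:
Function('B')(m, p) = Mul(-191, m)
v = Rational(-1, 57916) (v = Pow(Add(210, -58126), -1) = Pow(-57916, -1) = Rational(-1, 57916) ≈ -1.7266e-5)
Pow(Add(v, Add(Function('g')(-156), Function('B')(-83, 110))), -1) = Pow(Add(Rational(-1, 57916), Add(-108, Mul(-191, -83))), -1) = Pow(Add(Rational(-1, 57916), Add(-108, 15853)), -1) = Pow(Add(Rational(-1, 57916), 15745), -1) = Pow(Rational(911887419, 57916), -1) = Rational(57916, 911887419)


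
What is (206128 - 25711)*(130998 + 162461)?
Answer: 52944992403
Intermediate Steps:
(206128 - 25711)*(130998 + 162461) = 180417*293459 = 52944992403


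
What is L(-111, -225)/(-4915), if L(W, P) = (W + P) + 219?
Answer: 117/4915 ≈ 0.023805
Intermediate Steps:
L(W, P) = 219 + P + W (L(W, P) = (P + W) + 219 = 219 + P + W)
L(-111, -225)/(-4915) = (219 - 225 - 111)/(-4915) = -117*(-1/4915) = 117/4915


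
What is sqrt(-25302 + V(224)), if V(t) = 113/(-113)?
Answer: I*sqrt(25303) ≈ 159.07*I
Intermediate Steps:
V(t) = -1 (V(t) = 113*(-1/113) = -1)
sqrt(-25302 + V(224)) = sqrt(-25302 - 1) = sqrt(-25303) = I*sqrt(25303)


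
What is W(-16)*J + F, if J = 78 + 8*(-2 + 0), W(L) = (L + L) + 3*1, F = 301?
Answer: -1497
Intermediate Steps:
W(L) = 3 + 2*L (W(L) = 2*L + 3 = 3 + 2*L)
J = 62 (J = 78 + 8*(-2) = 78 - 16 = 62)
W(-16)*J + F = (3 + 2*(-16))*62 + 301 = (3 - 32)*62 + 301 = -29*62 + 301 = -1798 + 301 = -1497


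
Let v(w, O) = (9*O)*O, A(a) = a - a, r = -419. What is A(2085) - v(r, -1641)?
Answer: -24235929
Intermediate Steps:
A(a) = 0
v(w, O) = 9*O²
A(2085) - v(r, -1641) = 0 - 9*(-1641)² = 0 - 9*2692881 = 0 - 1*24235929 = 0 - 24235929 = -24235929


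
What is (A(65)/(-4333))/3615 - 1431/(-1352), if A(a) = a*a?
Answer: 4481835689/4235490168 ≈ 1.0582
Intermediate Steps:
A(a) = a²
(A(65)/(-4333))/3615 - 1431/(-1352) = (65²/(-4333))/3615 - 1431/(-1352) = (4225*(-1/4333))*(1/3615) - 1431*(-1/1352) = -4225/4333*1/3615 + 1431/1352 = -845/3132759 + 1431/1352 = 4481835689/4235490168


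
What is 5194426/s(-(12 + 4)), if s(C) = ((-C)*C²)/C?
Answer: -2597213/128 ≈ -20291.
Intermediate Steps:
s(C) = -C² (s(C) = (-C³)/C = -C²)
5194426/s(-(12 + 4)) = 5194426/((-(-(12 + 4))²)) = 5194426/((-(-16)²)) = 5194426/((-(-1*16)²)) = 5194426/((-1*(-16)²)) = 5194426/((-1*256)) = 5194426/(-256) = 5194426*(-1/256) = -2597213/128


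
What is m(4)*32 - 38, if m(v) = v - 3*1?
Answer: -6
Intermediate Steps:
m(v) = -3 + v (m(v) = v - 3 = -3 + v)
m(4)*32 - 38 = (-3 + 4)*32 - 38 = 1*32 - 38 = 32 - 38 = -6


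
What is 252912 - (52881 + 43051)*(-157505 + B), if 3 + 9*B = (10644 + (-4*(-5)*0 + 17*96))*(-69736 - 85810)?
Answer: 61105494827872/3 ≈ 2.0368e+13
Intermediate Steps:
B = -636494233/3 (B = -1/3 + ((10644 + (-4*(-5)*0 + 17*96))*(-69736 - 85810))/9 = -1/3 + ((10644 + (20*0 + 1632))*(-155546))/9 = -1/3 + ((10644 + (0 + 1632))*(-155546))/9 = -1/3 + ((10644 + 1632)*(-155546))/9 = -1/3 + (12276*(-155546))/9 = -1/3 + (1/9)*(-1909482696) = -1/3 - 212164744 = -636494233/3 ≈ -2.1216e+8)
252912 - (52881 + 43051)*(-157505 + B) = 252912 - (52881 + 43051)*(-157505 - 636494233/3) = 252912 - 95932*(-636966748)/3 = 252912 - 1*(-61105494069136/3) = 252912 + 61105494069136/3 = 61105494827872/3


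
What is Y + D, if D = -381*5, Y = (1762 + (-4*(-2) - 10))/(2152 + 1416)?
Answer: -424705/223 ≈ -1904.5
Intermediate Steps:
Y = 110/223 (Y = (1762 + (8 - 10))/3568 = (1762 - 2)*(1/3568) = 1760*(1/3568) = 110/223 ≈ 0.49327)
D = -1905
Y + D = 110/223 - 1905 = -424705/223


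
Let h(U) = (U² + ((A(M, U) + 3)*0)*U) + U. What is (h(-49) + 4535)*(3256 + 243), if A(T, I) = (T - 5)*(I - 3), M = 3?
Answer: 24097613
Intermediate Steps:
A(T, I) = (-5 + T)*(-3 + I)
h(U) = U + U² (h(U) = (U² + (((15 - 5*U - 3*3 + U*3) + 3)*0)*U) + U = (U² + (((15 - 5*U - 9 + 3*U) + 3)*0)*U) + U = (U² + (((6 - 2*U) + 3)*0)*U) + U = (U² + ((9 - 2*U)*0)*U) + U = (U² + 0*U) + U = (U² + 0) + U = U² + U = U + U²)
(h(-49) + 4535)*(3256 + 243) = (-49*(1 - 49) + 4535)*(3256 + 243) = (-49*(-48) + 4535)*3499 = (2352 + 4535)*3499 = 6887*3499 = 24097613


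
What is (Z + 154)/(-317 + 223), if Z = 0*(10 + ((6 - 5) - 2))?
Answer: -77/47 ≈ -1.6383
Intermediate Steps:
Z = 0 (Z = 0*(10 + (1 - 2)) = 0*(10 - 1) = 0*9 = 0)
(Z + 154)/(-317 + 223) = (0 + 154)/(-317 + 223) = 154/(-94) = 154*(-1/94) = -77/47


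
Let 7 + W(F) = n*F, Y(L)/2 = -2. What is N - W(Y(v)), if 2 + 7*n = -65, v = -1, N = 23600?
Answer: 164981/7 ≈ 23569.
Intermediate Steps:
n = -67/7 (n = -2/7 + (⅐)*(-65) = -2/7 - 65/7 = -67/7 ≈ -9.5714)
Y(L) = -4 (Y(L) = 2*(-2) = -4)
W(F) = -7 - 67*F/7
N - W(Y(v)) = 23600 - (-7 - 67/7*(-4)) = 23600 - (-7 + 268/7) = 23600 - 1*219/7 = 23600 - 219/7 = 164981/7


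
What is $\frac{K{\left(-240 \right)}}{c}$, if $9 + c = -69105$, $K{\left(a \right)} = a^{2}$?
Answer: $- \frac{9600}{11519} \approx -0.83341$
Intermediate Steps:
$c = -69114$ ($c = -9 - 69105 = -69114$)
$\frac{K{\left(-240 \right)}}{c} = \frac{\left(-240\right)^{2}}{-69114} = 57600 \left(- \frac{1}{69114}\right) = - \frac{9600}{11519}$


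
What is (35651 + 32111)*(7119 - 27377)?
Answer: -1372722596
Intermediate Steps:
(35651 + 32111)*(7119 - 27377) = 67762*(-20258) = -1372722596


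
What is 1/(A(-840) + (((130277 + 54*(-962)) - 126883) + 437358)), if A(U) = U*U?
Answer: 1/1094404 ≈ 9.1374e-7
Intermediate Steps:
A(U) = U²
1/(A(-840) + (((130277 + 54*(-962)) - 126883) + 437358)) = 1/((-840)² + (((130277 + 54*(-962)) - 126883) + 437358)) = 1/(705600 + (((130277 - 51948) - 126883) + 437358)) = 1/(705600 + ((78329 - 126883) + 437358)) = 1/(705600 + (-48554 + 437358)) = 1/(705600 + 388804) = 1/1094404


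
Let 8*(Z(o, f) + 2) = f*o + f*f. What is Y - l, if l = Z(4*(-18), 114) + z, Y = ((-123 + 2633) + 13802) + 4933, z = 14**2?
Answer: 40905/2 ≈ 20453.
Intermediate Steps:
Z(o, f) = -2 + f**2/8 + f*o/8 (Z(o, f) = -2 + (f*o + f*f)/8 = -2 + (f*o + f**2)/8 = -2 + (f**2 + f*o)/8 = -2 + (f**2/8 + f*o/8) = -2 + f**2/8 + f*o/8)
z = 196
Y = 21245 (Y = (2510 + 13802) + 4933 = 16312 + 4933 = 21245)
l = 1585/2 (l = (-2 + (1/8)*114**2 + (1/8)*114*(4*(-18))) + 196 = (-2 + (1/8)*12996 + (1/8)*114*(-72)) + 196 = (-2 + 3249/2 - 1026) + 196 = 1193/2 + 196 = 1585/2 ≈ 792.50)
Y - l = 21245 - 1*1585/2 = 21245 - 1585/2 = 40905/2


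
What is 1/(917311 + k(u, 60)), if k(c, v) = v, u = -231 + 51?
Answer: 1/917371 ≈ 1.0901e-6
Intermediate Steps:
u = -180
1/(917311 + k(u, 60)) = 1/(917311 + 60) = 1/917371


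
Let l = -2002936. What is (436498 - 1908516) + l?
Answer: -3474954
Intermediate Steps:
(436498 - 1908516) + l = (436498 - 1908516) - 2002936 = -1472018 - 2002936 = -3474954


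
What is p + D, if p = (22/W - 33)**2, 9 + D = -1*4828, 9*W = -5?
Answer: 10844/25 ≈ 433.76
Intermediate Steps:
W = -5/9 (W = (1/9)*(-5) = -5/9 ≈ -0.55556)
D = -4837 (D = -9 - 1*4828 = -9 - 4828 = -4837)
p = 131769/25 (p = (22/(-5/9) - 33)**2 = (22*(-9/5) - 33)**2 = (-198/5 - 33)**2 = (-363/5)**2 = 131769/25 ≈ 5270.8)
p + D = 131769/25 - 4837 = 10844/25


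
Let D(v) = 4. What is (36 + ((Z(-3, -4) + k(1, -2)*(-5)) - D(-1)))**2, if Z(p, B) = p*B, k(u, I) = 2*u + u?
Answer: 841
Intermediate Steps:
k(u, I) = 3*u
Z(p, B) = B*p
(36 + ((Z(-3, -4) + k(1, -2)*(-5)) - D(-1)))**2 = (36 + ((-4*(-3) + (3*1)*(-5)) - 1*4))**2 = (36 + ((12 + 3*(-5)) - 4))**2 = (36 + ((12 - 15) - 4))**2 = (36 + (-3 - 4))**2 = (36 - 7)**2 = 29**2 = 841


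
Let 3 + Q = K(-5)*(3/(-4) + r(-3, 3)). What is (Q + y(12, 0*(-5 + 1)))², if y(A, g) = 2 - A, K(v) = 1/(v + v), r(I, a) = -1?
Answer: 263169/1600 ≈ 164.48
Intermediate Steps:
K(v) = 1/(2*v)
Q = -113/40 (Q = -3 + ((½)/(-5))*(3/(-4) - 1) = -3 + ((½)*(-⅕))*(3*(-¼) - 1) = -3 - (-¾ - 1)/10 = -3 - ⅒*(-7/4) = -3 + 7/40 = -113/40 ≈ -2.8250)
(Q + y(12, 0*(-5 + 1)))² = (-113/40 + (2 - 1*12))² = (-113/40 + (2 - 12))² = (-113/40 - 10)² = (-513/40)² = 263169/1600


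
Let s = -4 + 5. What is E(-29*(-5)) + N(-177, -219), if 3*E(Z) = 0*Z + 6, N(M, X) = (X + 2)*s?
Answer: -215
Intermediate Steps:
s = 1
N(M, X) = 2 + X (N(M, X) = (X + 2)*1 = (2 + X)*1 = 2 + X)
E(Z) = 2 (E(Z) = (0*Z + 6)/3 = (0 + 6)/3 = (⅓)*6 = 2)
E(-29*(-5)) + N(-177, -219) = 2 + (2 - 219) = 2 - 217 = -215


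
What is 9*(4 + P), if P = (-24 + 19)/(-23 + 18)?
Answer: 45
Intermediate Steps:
P = 1 (P = -5/(-5) = -5*(-⅕) = 1)
9*(4 + P) = 9*(4 + 1) = 9*5 = 45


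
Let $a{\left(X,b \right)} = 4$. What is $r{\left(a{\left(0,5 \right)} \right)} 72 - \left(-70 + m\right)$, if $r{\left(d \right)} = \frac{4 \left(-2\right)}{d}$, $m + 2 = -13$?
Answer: $-59$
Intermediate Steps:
$m = -15$ ($m = -2 - 13 = -15$)
$r{\left(d \right)} = - \frac{8}{d}$
$r{\left(a{\left(0,5 \right)} \right)} 72 - \left(-70 + m\right) = - \frac{8}{4} \cdot 72 + \left(70 - -15\right) = \left(-8\right) \frac{1}{4} \cdot 72 + \left(70 + 15\right) = \left(-2\right) 72 + 85 = -144 + 85 = -59$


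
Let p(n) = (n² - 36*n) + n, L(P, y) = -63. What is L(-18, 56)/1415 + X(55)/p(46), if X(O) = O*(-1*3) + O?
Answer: -8524/32545 ≈ -0.26191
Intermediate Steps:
p(n) = n² - 35*n
X(O) = -2*O (X(O) = O*(-3) + O = -3*O + O = -2*O)
L(-18, 56)/1415 + X(55)/p(46) = -63/1415 + (-2*55)/((46*(-35 + 46))) = -63*1/1415 - 110/(46*11) = -63/1415 - 110/506 = -63/1415 - 110*1/506 = -63/1415 - 5/23 = -8524/32545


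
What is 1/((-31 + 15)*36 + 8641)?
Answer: 1/8065 ≈ 0.00012399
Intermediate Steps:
1/((-31 + 15)*36 + 8641) = 1/(-16*36 + 8641) = 1/(-576 + 8641) = 1/8065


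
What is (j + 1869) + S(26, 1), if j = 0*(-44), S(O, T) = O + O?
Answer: 1921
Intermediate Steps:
S(O, T) = 2*O
j = 0
(j + 1869) + S(26, 1) = (0 + 1869) + 2*26 = 1869 + 52 = 1921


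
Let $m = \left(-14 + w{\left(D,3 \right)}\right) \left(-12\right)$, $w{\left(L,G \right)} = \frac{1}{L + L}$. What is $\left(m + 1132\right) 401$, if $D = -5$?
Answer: $\frac{2608906}{5} \approx 5.2178 \cdot 10^{5}$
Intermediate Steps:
$w{\left(L,G \right)} = \frac{1}{2 L}$
$m = \frac{846}{5}$ ($m = \left(-14 + \frac{1}{2 \left(-5\right)}\right) \left(-12\right) = \left(-14 + \frac{1}{2} \left(- \frac{1}{5}\right)\right) \left(-12\right) = \left(-14 - \frac{1}{10}\right) \left(-12\right) = \left(- \frac{141}{10}\right) \left(-12\right) = \frac{846}{5} \approx 169.2$)
$\left(m + 1132\right) 401 = \left(\frac{846}{5} + 1132\right) 401 = \frac{6506}{5} \cdot 401 = \frac{2608906}{5}$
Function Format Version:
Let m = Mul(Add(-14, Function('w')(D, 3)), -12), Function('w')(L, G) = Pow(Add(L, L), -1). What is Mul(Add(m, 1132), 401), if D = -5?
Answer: Rational(2608906, 5) ≈ 5.2178e+5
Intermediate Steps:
Function('w')(L, G) = Mul(Rational(1, 2), Pow(L, -1)) (Function('w')(L, G) = Pow(Mul(2, L), -1) = Mul(Rational(1, 2), Pow(L, -1)))
m = Rational(846, 5) (m = Mul(Add(-14, Mul(Rational(1, 2), Pow(-5, -1))), -12) = Mul(Add(-14, Mul(Rational(1, 2), Rational(-1, 5))), -12) = Mul(Add(-14, Rational(-1, 10)), -12) = Mul(Rational(-141, 10), -12) = Rational(846, 5) ≈ 169.20)
Mul(Add(m, 1132), 401) = Mul(Add(Rational(846, 5), 1132), 401) = Mul(Rational(6506, 5), 401) = Rational(2608906, 5)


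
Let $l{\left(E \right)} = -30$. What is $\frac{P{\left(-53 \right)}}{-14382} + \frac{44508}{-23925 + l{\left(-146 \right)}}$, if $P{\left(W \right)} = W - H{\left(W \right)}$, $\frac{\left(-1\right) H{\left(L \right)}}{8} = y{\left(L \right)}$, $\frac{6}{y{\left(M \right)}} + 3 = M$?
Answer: $- \frac{1490589119}{803881890} \approx -1.8542$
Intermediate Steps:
$y{\left(M \right)} = \frac{6}{-3 + M}$
$H{\left(L \right)} = - \frac{48}{-3 + L}$ ($H{\left(L \right)} = - 8 \frac{6}{-3 + L} = - \frac{48}{-3 + L}$)
$P{\left(W \right)} = W + \frac{48}{-3 + W}$ ($P{\left(W \right)} = W - - \frac{48}{-3 + W} = W + \frac{48}{-3 + W}$)
$\frac{P{\left(-53 \right)}}{-14382} + \frac{44508}{-23925 + l{\left(-146 \right)}} = \frac{\frac{1}{-3 - 53} \left(48 - 53 \left(-3 - 53\right)\right)}{-14382} + \frac{44508}{-23925 - 30} = \frac{48 - -2968}{-56} \left(- \frac{1}{14382}\right) + \frac{44508}{-23955} = - \frac{48 + 2968}{56} \left(- \frac{1}{14382}\right) + 44508 \left(- \frac{1}{23955}\right) = \left(- \frac{1}{56}\right) 3016 \left(- \frac{1}{14382}\right) - \frac{14836}{7985} = \left(- \frac{377}{7}\right) \left(- \frac{1}{14382}\right) - \frac{14836}{7985} = \frac{377}{100674} - \frac{14836}{7985} = - \frac{1490589119}{803881890}$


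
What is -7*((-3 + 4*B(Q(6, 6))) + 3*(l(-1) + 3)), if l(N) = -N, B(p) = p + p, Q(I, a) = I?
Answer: -399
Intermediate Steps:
B(p) = 2*p
-7*((-3 + 4*B(Q(6, 6))) + 3*(l(-1) + 3)) = -7*((-3 + 4*(2*6)) + 3*(-1*(-1) + 3)) = -7*((-3 + 4*12) + 3*(1 + 3)) = -7*((-3 + 48) + 3*4) = -7*(45 + 12) = -7*57 = -399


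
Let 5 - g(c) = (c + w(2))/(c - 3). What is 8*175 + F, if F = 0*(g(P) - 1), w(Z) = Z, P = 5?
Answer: 1400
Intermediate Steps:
g(c) = 5 - (2 + c)/(-3 + c) (g(c) = 5 - (c + 2)/(c - 3) = 5 - (2 + c)/(-3 + c))
F = 0 (F = 0*((-17 + 4*5)/(-3 + 5) - 1) = 0*((-17 + 20)/2 - 1) = 0*((½)*3 - 1) = 0*(3/2 - 1) = 0*(½) = 0)
8*175 + F = 8*175 + 0 = 1400 + 0 = 1400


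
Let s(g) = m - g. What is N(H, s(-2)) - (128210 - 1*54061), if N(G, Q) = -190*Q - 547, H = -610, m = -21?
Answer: -71086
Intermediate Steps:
s(g) = -21 - g
N(G, Q) = -547 - 190*Q
N(H, s(-2)) - (128210 - 1*54061) = (-547 - 190*(-21 - 1*(-2))) - (128210 - 1*54061) = (-547 - 190*(-21 + 2)) - (128210 - 54061) = (-547 - 190*(-19)) - 1*74149 = (-547 + 3610) - 74149 = 3063 - 74149 = -71086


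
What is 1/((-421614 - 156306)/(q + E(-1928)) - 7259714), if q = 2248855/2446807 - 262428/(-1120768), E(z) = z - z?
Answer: -71876258819/557819985658997446 ≈ -1.2885e-7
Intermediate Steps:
E(z) = 0
q = 71876258819/62325067904 (q = 2248855*(1/2446807) - 262428*(-1/1120768) = 2248855/2446807 + 65607/280192 = 71876258819/62325067904 ≈ 1.1532)
1/((-421614 - 156306)/(q + E(-1928)) - 7259714) = 1/((-421614 - 156306)/(71876258819/62325067904 + 0) - 7259714) = 1/(-577920/71876258819/62325067904 - 7259714) = 1/(-577920*62325067904/71876258819 - 7259714) = 1/(-36018903243079680/71876258819 - 7259714) = 1/(-557819985658997446/71876258819) = -71876258819/557819985658997446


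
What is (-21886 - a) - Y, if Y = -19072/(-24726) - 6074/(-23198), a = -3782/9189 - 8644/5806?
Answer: -27905360426807778937/1275082984577493 ≈ -21885.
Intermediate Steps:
a = -50694004/26675667 (a = -3782*1/9189 - 8644*1/5806 = -3782/9189 - 4322/2903 = -50694004/26675667 ≈ -1.9004)
Y = 148154495/143398437 (Y = -19072*(-1/24726) - 6074*(-1/23198) = 9536/12363 + 3037/11599 = 148154495/143398437 ≈ 1.0332)
(-21886 - a) - Y = (-21886 - 1*(-50694004/26675667)) - 1*148154495/143398437 = (-21886 + 50694004/26675667) - 148154495/143398437 = -583772953958/26675667 - 148154495/143398437 = -27905360426807778937/1275082984577493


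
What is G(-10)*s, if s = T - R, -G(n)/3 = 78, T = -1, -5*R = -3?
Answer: 1872/5 ≈ 374.40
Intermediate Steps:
R = 3/5 (R = -1/5*(-3) = 3/5 ≈ 0.60000)
G(n) = -234 (G(n) = -3*78 = -234)
s = -8/5 (s = -1 - 1*3/5 = -1 - 3/5 = -8/5 ≈ -1.6000)
G(-10)*s = -234*(-8/5) = 1872/5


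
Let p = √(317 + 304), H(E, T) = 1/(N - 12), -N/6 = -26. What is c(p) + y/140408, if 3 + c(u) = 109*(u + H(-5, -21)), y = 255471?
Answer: -1070495/2527344 + 327*√69 ≈ 2715.8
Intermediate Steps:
N = 156 (N = -6*(-26) = 156)
H(E, T) = 1/144 (H(E, T) = 1/(156 - 12) = 1/144)
p = 3*√69 (p = √621 = 3*√69 ≈ 24.920)
c(u) = -323/144 + 109*u (c(u) = -3 + 109*(u + 1/144) = -3 + 109*(1/144 + u) = -3 + (109/144 + 109*u) = -323/144 + 109*u)
c(p) + y/140408 = (-323/144 + 109*(3*√69)) + 255471/140408 = (-323/144 + 327*√69) + 255471*(1/140408) = (-323/144 + 327*√69) + 255471/140408 = -1070495/2527344 + 327*√69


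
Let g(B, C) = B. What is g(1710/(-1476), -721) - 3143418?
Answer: -257760371/82 ≈ -3.1434e+6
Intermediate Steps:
g(1710/(-1476), -721) - 3143418 = 1710/(-1476) - 3143418 = 1710*(-1/1476) - 3143418 = -95/82 - 3143418 = -257760371/82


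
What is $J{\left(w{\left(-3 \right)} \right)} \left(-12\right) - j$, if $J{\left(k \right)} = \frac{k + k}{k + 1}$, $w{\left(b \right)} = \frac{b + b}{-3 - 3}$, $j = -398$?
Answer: $386$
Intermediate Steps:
$w{\left(b \right)} = - \frac{b}{3}$ ($w{\left(b \right)} = \frac{2 b}{-6} = 2 b \left(- \frac{1}{6}\right) = - \frac{b}{3}$)
$J{\left(k \right)} = \frac{2 k}{1 + k}$
$J{\left(w{\left(-3 \right)} \right)} \left(-12\right) - j = \frac{2 \left(\left(- \frac{1}{3}\right) \left(-3\right)\right)}{1 - -1} \left(-12\right) - -398 = 2 \cdot 1 \frac{1}{1 + 1} \left(-12\right) + 398 = 2 \cdot 1 \cdot \frac{1}{2} \left(-12\right) + 398 = 1 \left(-12\right) + 398 = -12 + 398 = 386$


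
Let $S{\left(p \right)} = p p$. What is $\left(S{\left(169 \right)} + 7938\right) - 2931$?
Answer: $33568$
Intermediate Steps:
$S{\left(p \right)} = p^{2}$
$\left(S{\left(169 \right)} + 7938\right) - 2931 = \left(169^{2} + 7938\right) - 2931 = \left(28561 + 7938\right) - 2931 = 36499 - 2931 = 33568$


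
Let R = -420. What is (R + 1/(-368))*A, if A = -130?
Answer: 10046465/184 ≈ 54600.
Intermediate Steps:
(R + 1/(-368))*A = (-420 + 1/(-368))*(-130) = (-420 - 1/368)*(-130) = -154561/368*(-130) = 10046465/184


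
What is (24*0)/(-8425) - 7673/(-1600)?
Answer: 7673/1600 ≈ 4.7956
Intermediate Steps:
(24*0)/(-8425) - 7673/(-1600) = 0*(-1/8425) - 7673*(-1/1600) = 0 + 7673/1600 = 7673/1600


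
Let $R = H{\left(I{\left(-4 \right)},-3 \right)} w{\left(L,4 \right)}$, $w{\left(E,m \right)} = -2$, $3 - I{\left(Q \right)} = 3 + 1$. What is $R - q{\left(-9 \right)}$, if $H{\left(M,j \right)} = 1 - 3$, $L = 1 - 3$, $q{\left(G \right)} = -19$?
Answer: $23$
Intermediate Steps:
$I{\left(Q \right)} = -1$ ($I{\left(Q \right)} = 3 - \left(3 + 1\right) = 3 - 4 = -1$)
$L = -2$ ($L = 1 - 3 = -2$)
$H{\left(M,j \right)} = -2$ ($H{\left(M,j \right)} = 1 - 3 = -2$)
$R = 4$ ($R = \left(-2\right) \left(-2\right) = 4$)
$R - q{\left(-9 \right)} = 4 - -19 = 4 + 19 = 23$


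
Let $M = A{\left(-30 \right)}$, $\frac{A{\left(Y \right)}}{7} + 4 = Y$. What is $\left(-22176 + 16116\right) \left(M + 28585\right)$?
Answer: $-171782820$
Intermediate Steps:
$A{\left(Y \right)} = -28 + 7 Y$
$M = -238$ ($M = -28 + 7 \left(-30\right) = -28 - 210 = -238$)
$\left(-22176 + 16116\right) \left(M + 28585\right) = \left(-22176 + 16116\right) \left(-238 + 28585\right) = \left(-6060\right) 28347 = -171782820$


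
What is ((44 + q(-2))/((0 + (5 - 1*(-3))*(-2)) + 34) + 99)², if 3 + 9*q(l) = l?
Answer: 269912041/26244 ≈ 10285.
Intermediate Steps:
q(l) = -⅓ + l/9
((44 + q(-2))/((0 + (5 - 1*(-3))*(-2)) + 34) + 99)² = ((44 + (-⅓ + (⅑)*(-2)))/((0 + (5 - 1*(-3))*(-2)) + 34) + 99)² = ((44 + (-⅓ - 2/9))/((0 + (5 + 3)*(-2)) + 34) + 99)² = ((44 - 5/9)/((0 + 8*(-2)) + 34) + 99)² = (391/(9*((0 - 16) + 34)) + 99)² = (391/(9*(-16 + 34)) + 99)² = ((391/9)/18 + 99)² = ((391/9)*(1/18) + 99)² = (391/162 + 99)² = (16429/162)² = 269912041/26244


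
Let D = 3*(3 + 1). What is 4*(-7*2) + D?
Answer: -44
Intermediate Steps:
D = 12 (D = 3*4 = 12)
4*(-7*2) + D = 4*(-7*2) + 12 = 4*(-14) + 12 = -56 + 12 = -44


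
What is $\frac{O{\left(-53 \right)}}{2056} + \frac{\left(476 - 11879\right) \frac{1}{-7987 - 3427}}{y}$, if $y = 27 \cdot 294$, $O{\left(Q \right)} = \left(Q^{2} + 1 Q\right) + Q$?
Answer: $\frac{971932357}{739216296} \approx 1.3148$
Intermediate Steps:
$O{\left(Q \right)} = Q^{2} + 2 Q$ ($O{\left(Q \right)} = \left(Q^{2} + Q\right) + Q = \left(Q + Q^{2}\right) + Q = Q^{2} + 2 Q$)
$y = 7938$
$\frac{O{\left(-53 \right)}}{2056} + \frac{\left(476 - 11879\right) \frac{1}{-7987 - 3427}}{y} = \frac{\left(-53\right) \left(2 - 53\right)}{2056} + \frac{\left(476 - 11879\right) \frac{1}{-7987 - 3427}}{7938} = \left(-53\right) \left(-51\right) \frac{1}{2056} + - \frac{11403}{-11414} \cdot \frac{1}{7938} = 2703 \cdot \frac{1}{2056} + \left(-11403\right) \left(- \frac{1}{11414}\right) \frac{1}{7938} = \frac{2703}{2056} + \frac{11403}{11414} \cdot \frac{1}{7938} = \frac{2703}{2056} + \frac{181}{1438164} = \frac{971932357}{739216296}$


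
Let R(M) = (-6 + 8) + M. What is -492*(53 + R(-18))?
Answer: -18204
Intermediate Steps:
R(M) = 2 + M
-492*(53 + R(-18)) = -492*(53 + (2 - 18)) = -492*(53 - 16) = -492*37 = -18204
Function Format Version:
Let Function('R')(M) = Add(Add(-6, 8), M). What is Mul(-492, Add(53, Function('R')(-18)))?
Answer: -18204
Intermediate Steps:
Function('R')(M) = Add(2, M)
Mul(-492, Add(53, Function('R')(-18))) = Mul(-492, Add(53, Add(2, -18))) = Mul(-492, Add(53, -16)) = Mul(-492, 37) = -18204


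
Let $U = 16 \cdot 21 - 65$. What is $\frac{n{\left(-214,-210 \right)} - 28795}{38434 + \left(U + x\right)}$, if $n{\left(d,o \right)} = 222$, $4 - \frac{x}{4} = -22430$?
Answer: $- \frac{28573}{128441} \approx -0.22246$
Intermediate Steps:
$x = 89736$ ($x = 16 - -89720 = 16 + 89720 = 89736$)
$U = 271$ ($U = 336 - 65 = 271$)
$\frac{n{\left(-214,-210 \right)} - 28795}{38434 + \left(U + x\right)} = \frac{222 - 28795}{38434 + \left(271 + 89736\right)} = - \frac{28573}{38434 + 90007} = - \frac{28573}{128441}$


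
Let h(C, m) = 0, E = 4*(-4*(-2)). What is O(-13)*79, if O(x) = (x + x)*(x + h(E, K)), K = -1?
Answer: 26702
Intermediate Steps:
E = 32 (E = 4*8 = 32)
O(x) = 2*x² (O(x) = (x + x)*(x + 0) = (2*x)*x = 2*x²)
O(-13)*79 = (2*(-13)²)*79 = (2*169)*79 = 338*79 = 26702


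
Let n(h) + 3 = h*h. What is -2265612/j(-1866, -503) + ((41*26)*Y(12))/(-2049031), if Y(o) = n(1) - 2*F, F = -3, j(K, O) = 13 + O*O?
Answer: -2321694053890/259224960841 ≈ -8.9563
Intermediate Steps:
j(K, O) = 13 + O²
n(h) = -3 + h² (n(h) = -3 + h*h = -3 + h²)
Y(o) = 4 (Y(o) = (-3 + 1²) - 2*(-3) = (-3 + 1) - 1*(-6) = -2 + 6 = 4)
-2265612/j(-1866, -503) + ((41*26)*Y(12))/(-2049031) = -2265612/(13 + (-503)²) + ((41*26)*4)/(-2049031) = -2265612/(13 + 253009) + (1066*4)*(-1/2049031) = -2265612/253022 + 4264*(-1/2049031) = -2265612*1/253022 - 4264/2049031 = -1132806/126511 - 4264/2049031 = -2321694053890/259224960841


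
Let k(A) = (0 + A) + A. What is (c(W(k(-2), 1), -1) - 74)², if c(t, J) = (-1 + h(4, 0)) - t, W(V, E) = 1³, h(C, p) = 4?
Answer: 5184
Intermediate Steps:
k(A) = 2*A (k(A) = A + A = 2*A)
W(V, E) = 1
c(t, J) = 3 - t (c(t, J) = (-1 + 4) - t = 3 - t)
(c(W(k(-2), 1), -1) - 74)² = ((3 - 1*1) - 74)² = ((3 - 1) - 74)² = (2 - 74)² = (-72)² = 5184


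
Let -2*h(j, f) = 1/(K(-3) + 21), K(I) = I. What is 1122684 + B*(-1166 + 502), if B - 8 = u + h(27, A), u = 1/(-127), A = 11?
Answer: 1277183254/1143 ≈ 1.1174e+6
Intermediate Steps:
h(j, f) = -1/36 (h(j, f) = -1/(2*(-3 + 21)) = -½/18 = -½*1/18 = -1/36)
u = -1/127 ≈ -0.0078740
B = 36413/4572 (B = 8 + (-1/127 - 1/36) = 8 - 163/4572 = 36413/4572 ≈ 7.9643)
1122684 + B*(-1166 + 502) = 1122684 + 36413*(-1166 + 502)/4572 = 1122684 + (36413/4572)*(-664) = 1122684 - 6044558/1143 = 1277183254/1143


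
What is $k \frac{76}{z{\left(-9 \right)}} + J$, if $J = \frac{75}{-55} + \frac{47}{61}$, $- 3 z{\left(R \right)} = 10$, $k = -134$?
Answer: $\frac{10248206}{3355} \approx 3054.6$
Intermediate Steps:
$z{\left(R \right)} = - \frac{10}{3}$ ($z{\left(R \right)} = \left(- \frac{1}{3}\right) 10 = - \frac{10}{3}$)
$J = - \frac{398}{671}$ ($J = 75 \left(- \frac{1}{55}\right) + 47 \cdot \frac{1}{61} = - \frac{15}{11} + \frac{47}{61} = - \frac{398}{671} \approx -0.59314$)
$k \frac{76}{z{\left(-9 \right)}} + J = - 134 \frac{76}{- \frac{10}{3}} - \frac{398}{671} = - 134 \cdot 76 \left(- \frac{3}{10}\right) - \frac{398}{671} = \left(-134\right) \left(- \frac{114}{5}\right) - \frac{398}{671} = \frac{15276}{5} - \frac{398}{671} = \frac{10248206}{3355}$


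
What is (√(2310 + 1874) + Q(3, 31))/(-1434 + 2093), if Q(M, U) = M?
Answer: 3/659 + 2*√1046/659 ≈ 0.10271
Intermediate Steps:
(√(2310 + 1874) + Q(3, 31))/(-1434 + 2093) = (√(2310 + 1874) + 3)/(-1434 + 2093) = (√4184 + 3)/659 = (2*√1046 + 3)*(1/659) = (3 + 2*√1046)*(1/659) = 3/659 + 2*√1046/659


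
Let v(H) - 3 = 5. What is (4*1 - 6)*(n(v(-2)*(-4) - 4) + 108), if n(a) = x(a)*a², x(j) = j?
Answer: 93096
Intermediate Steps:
v(H) = 8 (v(H) = 3 + 5 = 8)
n(a) = a³ (n(a) = a*a² = a³)
(4*1 - 6)*(n(v(-2)*(-4) - 4) + 108) = (4*1 - 6)*((8*(-4) - 4)³ + 108) = (4 - 6)*((-32 - 4)³ + 108) = -2*((-36)³ + 108) = -2*(-46656 + 108) = -2*(-46548) = 93096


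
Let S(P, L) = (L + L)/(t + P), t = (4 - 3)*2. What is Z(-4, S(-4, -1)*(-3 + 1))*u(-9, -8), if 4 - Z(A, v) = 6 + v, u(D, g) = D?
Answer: 0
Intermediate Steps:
t = 2 (t = 1*2 = 2)
S(P, L) = 2*L/(2 + P) (S(P, L) = (L + L)/(2 + P) = (2*L)/(2 + P) = 2*L/(2 + P))
Z(A, v) = -2 - v (Z(A, v) = 4 - (6 + v) = 4 + (-6 - v) = -2 - v)
Z(-4, S(-4, -1)*(-3 + 1))*u(-9, -8) = (-2 - 2*(-1)/(2 - 4)*(-3 + 1))*(-9) = (-2 - 2*(-1)/(-2)*(-2))*(-9) = (-2 - 2*(-1)*(-½)*(-2))*(-9) = (-2 - (-2))*(-9) = (-2 - 1*(-2))*(-9) = (-2 + 2)*(-9) = 0*(-9) = 0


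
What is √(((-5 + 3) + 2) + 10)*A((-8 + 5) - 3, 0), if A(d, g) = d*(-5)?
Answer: 30*√10 ≈ 94.868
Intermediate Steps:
A(d, g) = -5*d
√(((-5 + 3) + 2) + 10)*A((-8 + 5) - 3, 0) = √(((-5 + 3) + 2) + 10)*(-5*((-8 + 5) - 3)) = √((-2 + 2) + 10)*(-5*(-3 - 3)) = √(0 + 10)*(-5*(-6)) = √10*30 = 30*√10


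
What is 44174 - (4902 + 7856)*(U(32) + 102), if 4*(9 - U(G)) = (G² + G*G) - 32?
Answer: 5058068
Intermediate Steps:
U(G) = 17 - G²/2 (U(G) = 9 - ((G² + G*G) - 32)/4 = 9 - ((G² + G²) - 32)/4 = 9 - (2*G² - 32)/4 = 9 - (-32 + 2*G²)/4 = 9 + (8 - G²/2) = 17 - G²/2)
44174 - (4902 + 7856)*(U(32) + 102) = 44174 - (4902 + 7856)*((17 - ½*32²) + 102) = 44174 - 12758*((17 - ½*1024) + 102) = 44174 - 12758*((17 - 512) + 102) = 44174 - 12758*(-495 + 102) = 44174 - 12758*(-393) = 44174 - 1*(-5013894) = 44174 + 5013894 = 5058068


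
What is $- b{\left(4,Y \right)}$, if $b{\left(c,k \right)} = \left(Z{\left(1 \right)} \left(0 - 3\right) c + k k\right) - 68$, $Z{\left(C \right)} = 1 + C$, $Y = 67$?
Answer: $-4397$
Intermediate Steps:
$b{\left(c,k \right)} = -68 + k^{2} - 6 c$ ($b{\left(c,k \right)} = \left(\left(1 + 1\right) \left(0 - 3\right) c + k k\right) - 68 = \left(2 \left(-3\right) c + k^{2}\right) - 68 = \left(- 6 c + k^{2}\right) - 68 = \left(k^{2} - 6 c\right) - 68 = -68 + k^{2} - 6 c$)
$- b{\left(4,Y \right)} = - (-68 + 67^{2} - 24) = - (-68 + 4489 - 24) = \left(-1\right) 4397 = -4397$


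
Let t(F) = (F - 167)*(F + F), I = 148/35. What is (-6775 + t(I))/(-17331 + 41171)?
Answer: -9985687/29204000 ≈ -0.34193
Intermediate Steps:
I = 148/35 (I = 148*(1/35) = 148/35 ≈ 4.2286)
t(F) = 2*F*(-167 + F) (t(F) = (-167 + F)*(2*F) = 2*F*(-167 + F))
(-6775 + t(I))/(-17331 + 41171) = (-6775 + 2*(148/35)*(-167 + 148/35))/(-17331 + 41171) = (-6775 + 2*(148/35)*(-5697/35))/23840 = (-6775 - 1686312/1225)*(1/23840) = -9985687/1225*1/23840 = -9985687/29204000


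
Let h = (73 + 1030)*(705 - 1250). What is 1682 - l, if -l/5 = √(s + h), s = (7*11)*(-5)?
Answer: 1682 + 20*I*√37595 ≈ 1682.0 + 3877.9*I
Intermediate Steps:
s = -385 (s = 77*(-5) = -385)
h = -601135 (h = 1103*(-545) = -601135)
l = -20*I*√37595 (l = -5*√(-385 - 601135) = -20*I*√37595 ≈ -3877.9*I)
1682 - l = 1682 - (-20)*I*√37595 = 1682 + 20*I*√37595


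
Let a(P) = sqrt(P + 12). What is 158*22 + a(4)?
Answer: 3480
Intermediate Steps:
a(P) = sqrt(12 + P)
158*22 + a(4) = 158*22 + sqrt(12 + 4) = 3476 + sqrt(16) = 3476 + 4 = 3480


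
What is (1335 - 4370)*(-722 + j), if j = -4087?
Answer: 14595315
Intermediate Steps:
(1335 - 4370)*(-722 + j) = (1335 - 4370)*(-722 - 4087) = -3035*(-4809) = 14595315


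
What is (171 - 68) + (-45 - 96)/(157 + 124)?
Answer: 28802/281 ≈ 102.50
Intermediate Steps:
(171 - 68) + (-45 - 96)/(157 + 124) = 103 - 141/281 = 28802/281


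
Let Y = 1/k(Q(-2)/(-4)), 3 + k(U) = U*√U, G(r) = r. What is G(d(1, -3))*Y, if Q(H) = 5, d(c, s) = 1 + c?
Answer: -384/701 + 80*I*√5/701 ≈ -0.54779 + 0.25519*I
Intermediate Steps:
k(U) = -3 + U^(3/2) (k(U) = -3 + U*√U = -3 + U^(3/2))
Y = 1/(-3 - 5*I*√5/8) (Y = 1/(-3 + (5/(-4))^(3/2)) = 1/(-3 + (5*(-¼))^(3/2)) = 1/(-3 + (-5/4)^(3/2)) = 1/(-3 - 5*I*√5/8) ≈ -0.27389 + 0.12759*I)
G(d(1, -3))*Y = (1 + 1)*(-192/701 + 40*I*√5/701) = 2*(-192/701 + 40*I*√5/701) = -384/701 + 80*I*√5/701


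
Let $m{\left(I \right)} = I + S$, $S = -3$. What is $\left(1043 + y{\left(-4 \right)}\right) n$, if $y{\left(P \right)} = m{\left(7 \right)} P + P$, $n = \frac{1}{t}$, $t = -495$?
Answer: $- \frac{31}{15} \approx -2.0667$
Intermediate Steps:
$m{\left(I \right)} = -3 + I$ ($m{\left(I \right)} = I - 3 = -3 + I$)
$n = - \frac{1}{495}$ ($n = \frac{1}{-495} = - \frac{1}{495} \approx -0.0020202$)
$y{\left(P \right)} = 5 P$ ($y{\left(P \right)} = \left(-3 + 7\right) P + P = 4 P + P = 5 P$)
$\left(1043 + y{\left(-4 \right)}\right) n = \left(1043 + 5 \left(-4\right)\right) \left(- \frac{1}{495}\right) = \left(1043 - 20\right) \left(- \frac{1}{495}\right) = 1023 \left(- \frac{1}{495}\right) = - \frac{31}{15}$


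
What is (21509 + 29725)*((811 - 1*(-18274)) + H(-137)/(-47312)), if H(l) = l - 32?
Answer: 23130862183113/23656 ≈ 9.7780e+8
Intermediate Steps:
H(l) = -32 + l
(21509 + 29725)*((811 - 1*(-18274)) + H(-137)/(-47312)) = (21509 + 29725)*((811 - 1*(-18274)) + (-32 - 137)/(-47312)) = 51234*((811 + 18274) - 169*(-1/47312)) = 51234*(19085 + 169/47312) = 51234*(902949689/47312) = 23130862183113/23656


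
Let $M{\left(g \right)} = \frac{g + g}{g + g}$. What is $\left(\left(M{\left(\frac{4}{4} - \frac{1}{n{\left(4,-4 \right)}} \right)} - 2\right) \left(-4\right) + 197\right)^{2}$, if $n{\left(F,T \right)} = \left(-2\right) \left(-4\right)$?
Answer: $40401$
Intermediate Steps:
$n{\left(F,T \right)} = 8$
$M{\left(g \right)} = 1$ ($M{\left(g \right)} = \frac{2 g}{2 g} = 2 g \frac{1}{2 g} = 1$)
$\left(\left(M{\left(\frac{4}{4} - \frac{1}{n{\left(4,-4 \right)}} \right)} - 2\right) \left(-4\right) + 197\right)^{2} = \left(\left(1 - 2\right) \left(-4\right) + 197\right)^{2} = \left(\left(-1\right) \left(-4\right) + 197\right)^{2} = \left(4 + 197\right)^{2} = 201^{2} = 40401$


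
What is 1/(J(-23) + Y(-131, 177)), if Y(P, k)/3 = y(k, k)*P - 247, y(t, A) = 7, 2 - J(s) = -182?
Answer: -1/3308 ≈ -0.00030230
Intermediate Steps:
J(s) = 184 (J(s) = 2 - 1*(-182) = 2 + 182 = 184)
Y(P, k) = -741 + 21*P (Y(P, k) = 3*(7*P - 247) = 3*(-247 + 7*P) = -741 + 21*P)
1/(J(-23) + Y(-131, 177)) = 1/(184 + (-741 + 21*(-131))) = 1/(184 + (-741 - 2751)) = 1/(184 - 3492) = 1/(-3308) = -1/3308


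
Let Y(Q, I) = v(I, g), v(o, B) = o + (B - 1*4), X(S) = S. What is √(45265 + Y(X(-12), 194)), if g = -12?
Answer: √45443 ≈ 213.17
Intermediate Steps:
v(o, B) = -4 + B + o (v(o, B) = o + (B - 4) = o + (-4 + B) = -4 + B + o)
Y(Q, I) = -16 + I (Y(Q, I) = -4 - 12 + I = -16 + I)
√(45265 + Y(X(-12), 194)) = √(45265 + (-16 + 194)) = √(45265 + 178) = √45443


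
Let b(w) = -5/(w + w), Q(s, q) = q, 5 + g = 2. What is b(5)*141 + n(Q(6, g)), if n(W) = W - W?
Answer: -141/2 ≈ -70.500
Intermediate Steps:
g = -3 (g = -5 + 2 = -3)
n(W) = 0
b(w) = -5/(2*w)
b(5)*141 + n(Q(6, g)) = -5/2/5*141 + 0 = -5/2*⅕*141 + 0 = -½*141 + 0 = -141/2 + 0 = -141/2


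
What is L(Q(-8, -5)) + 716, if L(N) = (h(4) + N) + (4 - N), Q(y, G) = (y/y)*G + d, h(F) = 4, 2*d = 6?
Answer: 724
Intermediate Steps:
d = 3 (d = (1/2)*6 = 3)
Q(y, G) = 3 + G (Q(y, G) = (y/y)*G + 3 = 1*G + 3 = G + 3 = 3 + G)
L(N) = 8 (L(N) = (4 + N) + (4 - N) = 8)
L(Q(-8, -5)) + 716 = 8 + 716 = 724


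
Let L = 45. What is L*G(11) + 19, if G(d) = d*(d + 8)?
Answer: 9424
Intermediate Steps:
G(d) = d*(8 + d)
L*G(11) + 19 = 45*(11*(8 + 11)) + 19 = 45*(11*19) + 19 = 45*209 + 19 = 9405 + 19 = 9424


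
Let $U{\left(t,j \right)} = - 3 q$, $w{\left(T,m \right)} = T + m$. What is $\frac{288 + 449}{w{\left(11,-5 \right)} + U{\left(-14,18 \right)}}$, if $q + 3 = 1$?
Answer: $\frac{737}{12} \approx 61.417$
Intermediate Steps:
$q = -2$ ($q = -3 + 1 = -2$)
$U{\left(t,j \right)} = 6$ ($U{\left(t,j \right)} = \left(-3\right) \left(-2\right) = 6$)
$\frac{288 + 449}{w{\left(11,-5 \right)} + U{\left(-14,18 \right)}} = \frac{288 + 449}{\left(11 - 5\right) + 6} = \frac{737}{6 + 6} = \frac{737}{12}$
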